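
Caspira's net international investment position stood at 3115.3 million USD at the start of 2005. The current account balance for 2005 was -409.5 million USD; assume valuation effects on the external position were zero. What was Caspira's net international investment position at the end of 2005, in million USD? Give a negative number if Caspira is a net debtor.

With no valuation effects, change in NIIP = current account = -409.5
End-of-year NIIP = 3115.3 + (-409.5) = 2705.8

2705.8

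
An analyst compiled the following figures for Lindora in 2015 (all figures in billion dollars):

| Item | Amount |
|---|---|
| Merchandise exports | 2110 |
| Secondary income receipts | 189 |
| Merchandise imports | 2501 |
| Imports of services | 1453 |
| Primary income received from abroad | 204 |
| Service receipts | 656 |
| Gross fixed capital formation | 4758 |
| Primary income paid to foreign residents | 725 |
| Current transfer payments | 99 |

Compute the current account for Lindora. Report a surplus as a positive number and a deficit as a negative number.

Goods balance = 2110 - 2501 = -391
Services balance = 656 - 1453 = -797
Trade balance (goods + services) = -391 + (-797) = -1188
Net primary income = 204 - 725 = -521
Net secondary income = 189 - 99 = 90
Current account = -1188 + (-521) + 90 = -1619

-1619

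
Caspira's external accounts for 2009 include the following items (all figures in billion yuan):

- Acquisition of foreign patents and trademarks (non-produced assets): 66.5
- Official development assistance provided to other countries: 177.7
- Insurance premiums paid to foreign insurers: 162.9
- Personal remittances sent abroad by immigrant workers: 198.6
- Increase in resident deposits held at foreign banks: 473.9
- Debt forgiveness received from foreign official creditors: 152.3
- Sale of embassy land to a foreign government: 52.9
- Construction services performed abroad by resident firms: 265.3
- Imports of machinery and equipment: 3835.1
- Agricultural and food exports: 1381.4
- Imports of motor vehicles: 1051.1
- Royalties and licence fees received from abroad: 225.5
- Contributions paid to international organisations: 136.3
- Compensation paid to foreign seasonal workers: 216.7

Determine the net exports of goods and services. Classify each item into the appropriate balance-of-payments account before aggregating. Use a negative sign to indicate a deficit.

Goods: 1381.4 - 3835.1 - 1051.1 = -3504.8
Services: 225.5 - 162.9 + 265.3 = 327.9
Trade balance = -3504.8 + 327.9 = -3176.9
(Excluded from the trade balance — capital account: acquisition of foreign patents and trademarks (non-produced assets) 66.5, debt forgiveness received from foreign official creditors 152.3, sale of embassy land to a foreign government 52.9; secondary income: official development assistance provided to other countries 177.7, personal remittances sent abroad by immigrant workers 198.6, contributions paid to international organisations 136.3; financial account: increase in resident deposits held at foreign banks 473.9; primary income: compensation paid to foreign seasonal workers 216.7.)

-3176.9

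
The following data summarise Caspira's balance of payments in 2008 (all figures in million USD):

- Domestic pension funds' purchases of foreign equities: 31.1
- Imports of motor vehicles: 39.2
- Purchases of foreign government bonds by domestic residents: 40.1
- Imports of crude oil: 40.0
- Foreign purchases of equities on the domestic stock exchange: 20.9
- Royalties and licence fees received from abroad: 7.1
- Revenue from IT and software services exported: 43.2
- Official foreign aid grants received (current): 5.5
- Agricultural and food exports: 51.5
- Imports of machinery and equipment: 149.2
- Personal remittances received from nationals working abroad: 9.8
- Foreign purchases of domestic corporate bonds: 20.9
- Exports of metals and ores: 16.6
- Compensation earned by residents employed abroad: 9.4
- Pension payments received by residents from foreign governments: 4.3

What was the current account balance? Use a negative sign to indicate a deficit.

Goods: -39.2 - 149.2 - 40.0 + 16.6 + 51.5 = -160.3
Services: 7.1 + 43.2 = 50.3
Primary income: 9.4
Secondary income: 9.8 + 5.5 + 4.3 = 19.6
Current account = (-160.3) + 50.3 + 9.4 + 19.6 = -81.0
(Excluded from the current account — financial account: domestic pension funds' purchases of foreign equities 31.1, purchases of foreign government bonds by domestic residents 40.1, foreign purchases of equities on the domestic stock exchange 20.9, foreign purchases of domestic corporate bonds 20.9.)

-81.0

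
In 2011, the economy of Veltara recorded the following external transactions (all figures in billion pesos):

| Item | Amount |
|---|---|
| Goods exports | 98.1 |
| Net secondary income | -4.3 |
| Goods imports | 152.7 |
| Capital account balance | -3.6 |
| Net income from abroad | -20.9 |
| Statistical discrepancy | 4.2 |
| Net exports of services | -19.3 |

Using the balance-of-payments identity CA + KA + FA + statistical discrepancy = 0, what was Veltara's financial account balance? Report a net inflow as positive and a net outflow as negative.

Goods balance = 98.1 - 152.7 = -54.6
Services balance = -19.3
Trade balance (goods + services) = -54.6 + (-19.3) = -73.9
Net primary income = -20.9
Net secondary income = -4.3
Current account = -73.9 + (-20.9) + (-4.3) = -99.1
Financial account = -(-99.1 + (-3.6) + 4.2) = 98.5

98.5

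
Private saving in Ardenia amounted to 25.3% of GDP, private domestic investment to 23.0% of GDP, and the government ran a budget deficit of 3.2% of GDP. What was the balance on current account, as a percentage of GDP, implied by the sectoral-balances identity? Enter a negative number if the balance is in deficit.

By the sectoral-balances identity, CA = (S_private - I) + (T - G).
Private balance = 25.3 - 23.0 = 2.3
Government balance (T - G) = -3.2
CA = 2.3 + (-3.2) = -0.9

-0.9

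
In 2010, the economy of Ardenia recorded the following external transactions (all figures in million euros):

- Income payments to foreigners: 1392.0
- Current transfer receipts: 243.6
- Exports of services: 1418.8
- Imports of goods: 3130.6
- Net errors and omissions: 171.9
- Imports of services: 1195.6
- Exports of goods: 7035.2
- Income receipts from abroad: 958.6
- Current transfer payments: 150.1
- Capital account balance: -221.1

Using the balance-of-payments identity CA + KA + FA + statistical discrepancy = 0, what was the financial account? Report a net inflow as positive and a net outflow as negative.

Goods balance = 7035.2 - 3130.6 = 3904.6
Services balance = 1418.8 - 1195.6 = 223.2
Trade balance (goods + services) = 3904.6 + 223.2 = 4127.8
Net primary income = 958.6 - 1392.0 = -433.4
Net secondary income = 243.6 - 150.1 = 93.5
Current account = 4127.8 + (-433.4) + 93.5 = 3787.9
Financial account = -(3787.9 + (-221.1) + 171.9) = -3738.7

-3738.7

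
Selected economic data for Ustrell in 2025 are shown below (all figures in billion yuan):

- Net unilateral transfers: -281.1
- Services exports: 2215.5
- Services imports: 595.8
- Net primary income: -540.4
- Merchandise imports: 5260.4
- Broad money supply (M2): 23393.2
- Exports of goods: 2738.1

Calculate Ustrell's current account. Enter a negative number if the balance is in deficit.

-1724.1

Goods balance = 2738.1 - 5260.4 = -2522.3
Services balance = 2215.5 - 595.8 = 1619.7
Trade balance (goods + services) = -2522.3 + 1619.7 = -902.6
Net primary income = -540.4
Net secondary income = -281.1
Current account = -902.6 + (-540.4) + (-281.1) = -1724.1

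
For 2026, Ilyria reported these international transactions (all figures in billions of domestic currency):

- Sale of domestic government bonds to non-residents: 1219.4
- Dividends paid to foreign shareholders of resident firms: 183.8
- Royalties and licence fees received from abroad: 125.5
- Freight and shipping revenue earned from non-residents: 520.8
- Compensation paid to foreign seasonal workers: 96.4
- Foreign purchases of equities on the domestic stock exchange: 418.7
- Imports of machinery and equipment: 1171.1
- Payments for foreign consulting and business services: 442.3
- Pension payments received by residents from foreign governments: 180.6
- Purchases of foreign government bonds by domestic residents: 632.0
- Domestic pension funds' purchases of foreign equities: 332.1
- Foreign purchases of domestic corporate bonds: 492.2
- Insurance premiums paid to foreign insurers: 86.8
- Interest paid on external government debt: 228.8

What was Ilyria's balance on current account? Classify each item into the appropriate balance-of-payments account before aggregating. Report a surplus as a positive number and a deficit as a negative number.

-1382.3

Goods: -1171.1
Services: 520.8 + 125.5 - 442.3 - 86.8 = 117.2
Primary income: -183.8 - 228.8 - 96.4 = -509.0
Secondary income: 180.6
Current account = (-1171.1) + 117.2 + (-509.0) + 180.6 = -1382.3
(Excluded from the current account — financial account: sale of domestic government bonds to non-residents 1219.4, foreign purchases of equities on the domestic stock exchange 418.7, purchases of foreign government bonds by domestic residents 632.0, domestic pension funds' purchases of foreign equities 332.1, foreign purchases of domestic corporate bonds 492.2.)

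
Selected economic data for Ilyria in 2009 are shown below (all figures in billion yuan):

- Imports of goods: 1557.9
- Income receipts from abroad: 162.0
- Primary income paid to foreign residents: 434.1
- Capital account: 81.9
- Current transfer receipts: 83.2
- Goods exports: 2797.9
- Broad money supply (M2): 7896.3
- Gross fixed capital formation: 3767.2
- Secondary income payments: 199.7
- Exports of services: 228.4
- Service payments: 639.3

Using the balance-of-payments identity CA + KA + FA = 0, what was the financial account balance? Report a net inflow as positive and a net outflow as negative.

-522.4

Goods balance = 2797.9 - 1557.9 = 1240.0
Services balance = 228.4 - 639.3 = -410.9
Trade balance (goods + services) = 1240.0 + (-410.9) = 829.1
Net primary income = 162.0 - 434.1 = -272.1
Net secondary income = 83.2 - 199.7 = -116.5
Current account = 829.1 + (-272.1) + (-116.5) = 440.5
Financial account = -(440.5 + 81.9) = -522.4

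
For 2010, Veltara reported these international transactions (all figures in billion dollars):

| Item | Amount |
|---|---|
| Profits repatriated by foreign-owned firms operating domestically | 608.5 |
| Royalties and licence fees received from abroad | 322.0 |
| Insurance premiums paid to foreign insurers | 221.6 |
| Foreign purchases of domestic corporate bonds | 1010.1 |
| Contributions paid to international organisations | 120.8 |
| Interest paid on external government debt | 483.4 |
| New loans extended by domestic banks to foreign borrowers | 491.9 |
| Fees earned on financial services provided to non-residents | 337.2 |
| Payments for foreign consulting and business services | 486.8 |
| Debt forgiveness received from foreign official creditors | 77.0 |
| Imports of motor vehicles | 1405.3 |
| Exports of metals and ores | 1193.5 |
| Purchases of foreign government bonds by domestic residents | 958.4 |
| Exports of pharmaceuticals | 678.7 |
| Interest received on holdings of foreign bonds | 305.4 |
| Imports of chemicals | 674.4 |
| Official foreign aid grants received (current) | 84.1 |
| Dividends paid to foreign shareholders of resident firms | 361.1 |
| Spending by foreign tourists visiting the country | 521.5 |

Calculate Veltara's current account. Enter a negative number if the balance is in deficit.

Goods: -674.4 + 1193.5 + 678.7 - 1405.3 = -207.5
Services: -486.8 - 221.6 + 322.0 + 337.2 + 521.5 = 472.3
Primary income: 305.4 - 361.1 - 483.4 - 608.5 = -1147.6
Secondary income: -120.8 + 84.1 = -36.7
Current account = (-207.5) + 472.3 + (-1147.6) + (-36.7) = -919.5
(Excluded from the current account — financial account: foreign purchases of domestic corporate bonds 1010.1, new loans extended by domestic banks to foreign borrowers 491.9, purchases of foreign government bonds by domestic residents 958.4; capital account: debt forgiveness received from foreign official creditors 77.0.)

-919.5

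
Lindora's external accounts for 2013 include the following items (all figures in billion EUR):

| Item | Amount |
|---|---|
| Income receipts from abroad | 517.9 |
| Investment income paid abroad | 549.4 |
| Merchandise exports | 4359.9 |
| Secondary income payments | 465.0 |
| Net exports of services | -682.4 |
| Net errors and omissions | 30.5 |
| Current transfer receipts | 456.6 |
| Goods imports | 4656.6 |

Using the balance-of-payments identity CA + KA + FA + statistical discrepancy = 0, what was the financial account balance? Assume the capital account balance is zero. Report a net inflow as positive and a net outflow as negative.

Goods balance = 4359.9 - 4656.6 = -296.7
Services balance = -682.4
Trade balance (goods + services) = -296.7 + (-682.4) = -979.1
Net primary income = 517.9 - 549.4 = -31.5
Net secondary income = 456.6 - 465.0 = -8.4
Current account = -979.1 + (-31.5) + (-8.4) = -1019.0
Financial account = -(-1019.0 + 30.5) = 988.5

988.5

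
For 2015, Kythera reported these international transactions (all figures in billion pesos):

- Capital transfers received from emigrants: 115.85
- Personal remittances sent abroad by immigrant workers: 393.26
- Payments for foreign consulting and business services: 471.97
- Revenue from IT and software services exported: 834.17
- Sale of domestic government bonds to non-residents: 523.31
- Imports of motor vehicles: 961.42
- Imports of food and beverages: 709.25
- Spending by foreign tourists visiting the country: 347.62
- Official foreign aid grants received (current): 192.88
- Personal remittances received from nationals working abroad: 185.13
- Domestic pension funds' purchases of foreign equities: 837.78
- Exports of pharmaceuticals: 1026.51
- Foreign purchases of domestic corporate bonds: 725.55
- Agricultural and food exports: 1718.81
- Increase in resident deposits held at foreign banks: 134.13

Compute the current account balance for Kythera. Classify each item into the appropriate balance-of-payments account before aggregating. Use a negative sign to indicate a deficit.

Goods: 1718.81 + 1026.51 - 709.25 - 961.42 = 1074.65
Services: 834.17 + 347.62 - 471.97 = 709.82
Secondary income: 192.88 - 393.26 + 185.13 = -15.25
Current account = 1074.65 + 709.82 + (-15.25) = 1769.22
(Excluded from the current account — capital account: capital transfers received from emigrants 115.85; financial account: sale of domestic government bonds to non-residents 523.31, domestic pension funds' purchases of foreign equities 837.78, foreign purchases of domestic corporate bonds 725.55, increase in resident deposits held at foreign banks 134.13.)

1769.22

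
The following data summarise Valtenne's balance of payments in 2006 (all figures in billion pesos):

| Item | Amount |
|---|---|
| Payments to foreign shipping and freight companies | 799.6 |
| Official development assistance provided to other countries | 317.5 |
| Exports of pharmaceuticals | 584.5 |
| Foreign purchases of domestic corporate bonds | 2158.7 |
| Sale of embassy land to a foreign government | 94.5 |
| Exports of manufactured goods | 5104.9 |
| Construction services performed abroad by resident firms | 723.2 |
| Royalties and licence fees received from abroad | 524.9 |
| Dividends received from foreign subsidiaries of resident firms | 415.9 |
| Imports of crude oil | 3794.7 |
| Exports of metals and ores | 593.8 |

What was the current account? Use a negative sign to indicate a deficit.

Goods: 593.8 + 5104.9 - 3794.7 + 584.5 = 2488.5
Services: 524.9 - 799.6 + 723.2 = 448.5
Primary income: 415.9
Secondary income: -317.5
Current account = 2488.5 + 448.5 + 415.9 + (-317.5) = 3035.4
(Excluded from the current account — financial account: foreign purchases of domestic corporate bonds 2158.7; capital account: sale of embassy land to a foreign government 94.5.)

3035.4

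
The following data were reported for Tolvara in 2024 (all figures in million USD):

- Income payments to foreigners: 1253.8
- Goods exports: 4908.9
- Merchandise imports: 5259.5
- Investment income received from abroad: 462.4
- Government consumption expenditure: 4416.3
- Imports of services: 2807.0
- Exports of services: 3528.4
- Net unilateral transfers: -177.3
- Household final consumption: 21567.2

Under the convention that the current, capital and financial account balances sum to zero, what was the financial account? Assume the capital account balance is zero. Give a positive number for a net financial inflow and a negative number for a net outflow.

597.9

Goods balance = 4908.9 - 5259.5 = -350.6
Services balance = 3528.4 - 2807.0 = 721.4
Trade balance (goods + services) = -350.6 + 721.4 = 370.8
Net primary income = 462.4 - 1253.8 = -791.4
Net secondary income = -177.3
Current account = 370.8 + (-791.4) + (-177.3) = -597.9
Financial account = -(-597.9) = 597.9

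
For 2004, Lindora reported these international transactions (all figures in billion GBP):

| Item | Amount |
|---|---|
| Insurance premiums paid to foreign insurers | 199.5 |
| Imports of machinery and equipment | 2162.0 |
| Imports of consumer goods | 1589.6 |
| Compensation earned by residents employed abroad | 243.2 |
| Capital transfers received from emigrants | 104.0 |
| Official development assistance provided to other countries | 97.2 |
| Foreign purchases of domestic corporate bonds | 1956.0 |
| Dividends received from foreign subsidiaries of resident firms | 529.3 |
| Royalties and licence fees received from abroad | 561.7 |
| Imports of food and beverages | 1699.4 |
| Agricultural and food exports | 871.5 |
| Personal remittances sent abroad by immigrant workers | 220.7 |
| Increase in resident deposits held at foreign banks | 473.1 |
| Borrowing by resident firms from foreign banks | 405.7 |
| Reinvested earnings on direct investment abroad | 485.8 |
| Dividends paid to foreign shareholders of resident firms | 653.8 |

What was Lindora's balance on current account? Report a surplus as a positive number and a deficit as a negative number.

Goods: -2162.0 - 1589.6 - 1699.4 + 871.5 = -4579.5
Services: 561.7 - 199.5 = 362.2
Primary income: 485.8 + 243.2 + 529.3 - 653.8 = 604.5
Secondary income: -97.2 - 220.7 = -317.9
Current account = (-4579.5) + 362.2 + 604.5 + (-317.9) = -3930.7
(Excluded from the current account — capital account: capital transfers received from emigrants 104.0; financial account: foreign purchases of domestic corporate bonds 1956.0, increase in resident deposits held at foreign banks 473.1, borrowing by resident firms from foreign banks 405.7.)

-3930.7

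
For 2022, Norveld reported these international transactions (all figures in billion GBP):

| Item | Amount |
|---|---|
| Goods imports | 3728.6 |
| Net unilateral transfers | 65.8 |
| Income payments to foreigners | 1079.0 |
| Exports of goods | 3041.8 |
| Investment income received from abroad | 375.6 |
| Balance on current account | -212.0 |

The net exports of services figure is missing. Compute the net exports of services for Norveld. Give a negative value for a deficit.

Current account = goods balance + services balance + net primary income + net secondary income
Sum of the known components = -1324.4
Net exports of services = CA - (known components) = -212.0 - (-1324.4) = 1112.4

1112.4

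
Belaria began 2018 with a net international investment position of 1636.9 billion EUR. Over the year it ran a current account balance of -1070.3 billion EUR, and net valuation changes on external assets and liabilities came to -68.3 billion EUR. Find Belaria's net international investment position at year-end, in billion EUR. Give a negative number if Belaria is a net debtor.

498.3

Change in NIIP = current account + net valuation change = -1070.3 + (-68.3) = -1138.6
End-of-year NIIP = 1636.9 + (-1138.6) = 498.3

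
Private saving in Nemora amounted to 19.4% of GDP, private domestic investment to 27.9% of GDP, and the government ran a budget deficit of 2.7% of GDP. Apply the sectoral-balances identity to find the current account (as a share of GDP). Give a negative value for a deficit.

By the sectoral-balances identity, CA = (S_private - I) + (T - G).
Private balance = 19.4 - 27.9 = -8.5
Government balance (T - G) = -2.7
CA = -8.5 + (-2.7) = -11.2

-11.2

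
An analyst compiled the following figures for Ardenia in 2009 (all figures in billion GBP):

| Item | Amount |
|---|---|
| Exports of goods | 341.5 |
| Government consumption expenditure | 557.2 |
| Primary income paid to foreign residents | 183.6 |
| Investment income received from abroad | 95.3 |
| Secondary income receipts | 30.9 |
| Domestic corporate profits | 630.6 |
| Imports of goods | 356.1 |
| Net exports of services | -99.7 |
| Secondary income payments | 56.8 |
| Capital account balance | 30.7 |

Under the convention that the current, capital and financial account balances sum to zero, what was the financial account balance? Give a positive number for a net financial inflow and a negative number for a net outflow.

Goods balance = 341.5 - 356.1 = -14.6
Services balance = -99.7
Trade balance (goods + services) = -14.6 + (-99.7) = -114.3
Net primary income = 95.3 - 183.6 = -88.3
Net secondary income = 30.9 - 56.8 = -25.9
Current account = -114.3 + (-88.3) + (-25.9) = -228.5
Financial account = -(-228.5 + 30.7) = 197.8

197.8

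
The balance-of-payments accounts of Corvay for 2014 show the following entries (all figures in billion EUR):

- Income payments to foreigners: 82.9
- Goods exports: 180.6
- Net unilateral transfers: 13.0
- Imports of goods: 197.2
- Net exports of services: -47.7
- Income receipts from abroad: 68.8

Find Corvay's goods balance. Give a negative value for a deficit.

Goods balance = 180.6 - 197.2 = -16.6

-16.6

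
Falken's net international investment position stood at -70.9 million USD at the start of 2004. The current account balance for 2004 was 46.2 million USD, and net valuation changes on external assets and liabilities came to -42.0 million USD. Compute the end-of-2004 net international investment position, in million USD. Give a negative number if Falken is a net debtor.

Change in NIIP = current account + net valuation change = 46.2 + (-42.0) = 4.2
End-of-year NIIP = -70.9 + 4.2 = -66.7

-66.7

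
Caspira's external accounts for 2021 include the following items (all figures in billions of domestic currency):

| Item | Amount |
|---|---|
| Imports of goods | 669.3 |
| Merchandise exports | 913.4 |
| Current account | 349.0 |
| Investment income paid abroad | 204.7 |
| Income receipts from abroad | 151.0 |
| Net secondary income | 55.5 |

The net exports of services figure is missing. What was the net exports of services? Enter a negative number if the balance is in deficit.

Current account = goods balance + services balance + net primary income + net secondary income
Sum of the known components = 245.9
Net exports of services = CA - (known components) = 349.0 - 245.9 = 103.1

103.1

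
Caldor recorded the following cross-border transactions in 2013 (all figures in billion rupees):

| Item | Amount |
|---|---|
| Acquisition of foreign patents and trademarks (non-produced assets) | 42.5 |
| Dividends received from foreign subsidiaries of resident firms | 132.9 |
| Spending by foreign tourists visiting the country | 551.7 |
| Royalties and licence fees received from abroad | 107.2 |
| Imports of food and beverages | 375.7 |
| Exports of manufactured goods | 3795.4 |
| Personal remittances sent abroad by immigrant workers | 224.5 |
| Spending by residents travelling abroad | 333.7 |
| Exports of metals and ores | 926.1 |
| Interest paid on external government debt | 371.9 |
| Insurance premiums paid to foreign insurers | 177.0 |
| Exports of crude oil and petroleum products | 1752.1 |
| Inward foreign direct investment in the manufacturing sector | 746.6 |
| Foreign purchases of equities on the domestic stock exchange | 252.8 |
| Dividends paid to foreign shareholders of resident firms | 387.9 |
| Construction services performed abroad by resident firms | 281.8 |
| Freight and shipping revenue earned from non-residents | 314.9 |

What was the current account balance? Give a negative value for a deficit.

5991.4

Goods: 3795.4 - 375.7 + 1752.1 + 926.1 = 6097.9
Services: 107.2 + 281.8 + 314.9 - 177.0 - 333.7 + 551.7 = 744.9
Primary income: 132.9 - 371.9 - 387.9 = -626.9
Secondary income: -224.5
Current account = 6097.9 + 744.9 + (-626.9) + (-224.5) = 5991.4
(Excluded from the current account — capital account: acquisition of foreign patents and trademarks (non-produced assets) 42.5; financial account: inward foreign direct investment in the manufacturing sector 746.6, foreign purchases of equities on the domestic stock exchange 252.8.)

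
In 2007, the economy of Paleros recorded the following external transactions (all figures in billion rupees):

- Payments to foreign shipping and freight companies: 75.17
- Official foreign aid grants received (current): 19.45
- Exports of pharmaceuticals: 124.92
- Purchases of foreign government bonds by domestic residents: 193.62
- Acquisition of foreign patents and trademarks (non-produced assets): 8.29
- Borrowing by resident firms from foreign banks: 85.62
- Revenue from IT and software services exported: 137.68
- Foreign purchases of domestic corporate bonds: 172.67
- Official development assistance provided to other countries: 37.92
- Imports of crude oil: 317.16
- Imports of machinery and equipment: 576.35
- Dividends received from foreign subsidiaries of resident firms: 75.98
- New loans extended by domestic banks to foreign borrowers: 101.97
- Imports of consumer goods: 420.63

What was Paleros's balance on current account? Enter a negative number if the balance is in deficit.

Goods: -576.35 - 420.63 - 317.16 + 124.92 = -1189.22
Services: 137.68 - 75.17 = 62.51
Primary income: 75.98
Secondary income: -37.92 + 19.45 = -18.47
Current account = (-1189.22) + 62.51 + 75.98 + (-18.47) = -1069.20
(Excluded from the current account — financial account: purchases of foreign government bonds by domestic residents 193.62, borrowing by resident firms from foreign banks 85.62, foreign purchases of domestic corporate bonds 172.67, new loans extended by domestic banks to foreign borrowers 101.97; capital account: acquisition of foreign patents and trademarks (non-produced assets) 8.29.)

-1069.20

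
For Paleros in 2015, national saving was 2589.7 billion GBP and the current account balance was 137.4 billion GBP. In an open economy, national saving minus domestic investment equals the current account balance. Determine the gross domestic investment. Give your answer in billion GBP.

2452.3

I = S - CA = 2589.7 - 137.4 = 2452.3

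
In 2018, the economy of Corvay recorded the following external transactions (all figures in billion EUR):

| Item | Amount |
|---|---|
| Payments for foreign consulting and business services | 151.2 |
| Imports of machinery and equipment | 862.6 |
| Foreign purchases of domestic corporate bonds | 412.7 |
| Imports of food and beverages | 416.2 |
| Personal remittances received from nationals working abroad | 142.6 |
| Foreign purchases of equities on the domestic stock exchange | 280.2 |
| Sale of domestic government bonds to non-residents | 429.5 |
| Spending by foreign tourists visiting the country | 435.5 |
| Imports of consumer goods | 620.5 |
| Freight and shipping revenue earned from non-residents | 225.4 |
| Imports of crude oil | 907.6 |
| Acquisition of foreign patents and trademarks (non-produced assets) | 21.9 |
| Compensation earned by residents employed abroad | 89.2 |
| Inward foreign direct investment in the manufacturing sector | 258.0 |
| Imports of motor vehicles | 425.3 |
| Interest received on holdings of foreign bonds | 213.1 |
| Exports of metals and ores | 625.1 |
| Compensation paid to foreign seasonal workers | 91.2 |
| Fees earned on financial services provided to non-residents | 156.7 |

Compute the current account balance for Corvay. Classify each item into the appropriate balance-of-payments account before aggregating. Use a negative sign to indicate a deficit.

-1587.0

Goods: -907.6 - 862.6 - 416.2 + 625.1 - 425.3 - 620.5 = -2607.1
Services: 225.4 + 156.7 - 151.2 + 435.5 = 666.4
Primary income: 89.2 - 91.2 + 213.1 = 211.1
Secondary income: 142.6
Current account = (-2607.1) + 666.4 + 211.1 + 142.6 = -1587.0
(Excluded from the current account — financial account: foreign purchases of domestic corporate bonds 412.7, foreign purchases of equities on the domestic stock exchange 280.2, sale of domestic government bonds to non-residents 429.5, inward foreign direct investment in the manufacturing sector 258.0; capital account: acquisition of foreign patents and trademarks (non-produced assets) 21.9.)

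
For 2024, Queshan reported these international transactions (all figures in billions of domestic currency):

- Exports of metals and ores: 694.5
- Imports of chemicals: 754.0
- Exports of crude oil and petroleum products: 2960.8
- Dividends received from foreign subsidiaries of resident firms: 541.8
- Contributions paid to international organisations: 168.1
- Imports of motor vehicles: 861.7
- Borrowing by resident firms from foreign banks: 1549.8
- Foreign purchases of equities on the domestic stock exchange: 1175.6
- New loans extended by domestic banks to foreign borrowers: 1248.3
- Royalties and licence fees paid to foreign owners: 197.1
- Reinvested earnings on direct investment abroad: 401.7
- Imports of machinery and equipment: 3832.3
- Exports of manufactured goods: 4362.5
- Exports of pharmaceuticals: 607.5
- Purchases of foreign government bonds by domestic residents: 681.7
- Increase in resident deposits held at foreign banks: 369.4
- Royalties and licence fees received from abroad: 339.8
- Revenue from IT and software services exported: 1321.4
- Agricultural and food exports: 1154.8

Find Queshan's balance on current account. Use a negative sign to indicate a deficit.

Goods: 607.5 - 861.7 + 4362.5 + 2960.8 + 1154.8 - 3832.3 + 694.5 - 754.0 = 4332.1
Services: 1321.4 + 339.8 - 197.1 = 1464.1
Primary income: 541.8 + 401.7 = 943.5
Secondary income: -168.1
Current account = 4332.1 + 1464.1 + 943.5 + (-168.1) = 6571.6
(Excluded from the current account — financial account: borrowing by resident firms from foreign banks 1549.8, foreign purchases of equities on the domestic stock exchange 1175.6, new loans extended by domestic banks to foreign borrowers 1248.3, purchases of foreign government bonds by domestic residents 681.7, increase in resident deposits held at foreign banks 369.4.)

6571.6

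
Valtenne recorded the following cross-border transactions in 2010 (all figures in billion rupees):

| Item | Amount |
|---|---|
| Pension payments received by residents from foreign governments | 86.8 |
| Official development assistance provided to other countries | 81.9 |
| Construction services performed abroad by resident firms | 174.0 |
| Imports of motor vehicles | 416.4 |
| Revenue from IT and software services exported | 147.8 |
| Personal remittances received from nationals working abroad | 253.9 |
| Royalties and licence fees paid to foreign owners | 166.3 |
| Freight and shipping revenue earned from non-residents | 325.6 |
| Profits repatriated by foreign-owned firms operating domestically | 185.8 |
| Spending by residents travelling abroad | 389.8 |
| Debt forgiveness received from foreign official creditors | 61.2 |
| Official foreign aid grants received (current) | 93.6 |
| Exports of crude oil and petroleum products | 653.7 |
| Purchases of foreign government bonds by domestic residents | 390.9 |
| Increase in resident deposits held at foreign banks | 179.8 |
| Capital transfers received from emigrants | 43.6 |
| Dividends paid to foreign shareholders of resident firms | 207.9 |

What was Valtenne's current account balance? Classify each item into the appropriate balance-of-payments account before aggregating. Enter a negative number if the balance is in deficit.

287.3

Goods: -416.4 + 653.7 = 237.3
Services: 147.8 + 325.6 - 166.3 + 174.0 - 389.8 = 91.3
Primary income: -185.8 - 207.9 = -393.7
Secondary income: 86.8 + 253.9 - 81.9 + 93.6 = 352.4
Current account = 237.3 + 91.3 + (-393.7) + 352.4 = 287.3
(Excluded from the current account — capital account: debt forgiveness received from foreign official creditors 61.2, capital transfers received from emigrants 43.6; financial account: purchases of foreign government bonds by domestic residents 390.9, increase in resident deposits held at foreign banks 179.8.)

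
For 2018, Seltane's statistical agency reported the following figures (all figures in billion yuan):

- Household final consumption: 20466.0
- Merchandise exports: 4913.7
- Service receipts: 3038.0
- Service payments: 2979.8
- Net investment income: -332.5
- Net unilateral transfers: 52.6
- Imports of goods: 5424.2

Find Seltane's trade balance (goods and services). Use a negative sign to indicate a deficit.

Goods balance = 4913.7 - 5424.2 = -510.5
Services balance = 3038.0 - 2979.8 = 58.2
Trade balance (goods + services) = -510.5 + 58.2 = -452.3

-452.3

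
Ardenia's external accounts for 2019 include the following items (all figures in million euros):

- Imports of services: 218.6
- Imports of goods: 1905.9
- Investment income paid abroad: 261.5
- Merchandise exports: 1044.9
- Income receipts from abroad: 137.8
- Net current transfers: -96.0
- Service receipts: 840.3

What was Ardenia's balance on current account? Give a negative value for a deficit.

-459.0

Goods balance = 1044.9 - 1905.9 = -861.0
Services balance = 840.3 - 218.6 = 621.7
Trade balance (goods + services) = -861.0 + 621.7 = -239.3
Net primary income = 137.8 - 261.5 = -123.7
Net secondary income = -96.0
Current account = -239.3 + (-123.7) + (-96.0) = -459.0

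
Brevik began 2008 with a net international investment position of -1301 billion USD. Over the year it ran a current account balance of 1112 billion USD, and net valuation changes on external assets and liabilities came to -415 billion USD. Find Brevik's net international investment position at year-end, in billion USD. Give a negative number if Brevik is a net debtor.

-604

Change in NIIP = current account + net valuation change = 1112 + (-415) = 697
End-of-year NIIP = -1301 + 697 = -604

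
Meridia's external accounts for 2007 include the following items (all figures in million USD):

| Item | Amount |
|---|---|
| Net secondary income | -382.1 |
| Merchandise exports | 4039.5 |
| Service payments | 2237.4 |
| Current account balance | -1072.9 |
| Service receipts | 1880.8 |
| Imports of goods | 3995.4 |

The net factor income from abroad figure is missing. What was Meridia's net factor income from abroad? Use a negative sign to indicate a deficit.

-378.3

Current account = goods balance + services balance + net primary income + net secondary income
Sum of the known components = -694.6
Net factor income from abroad = CA - (known components) = -1072.9 - (-694.6) = -378.3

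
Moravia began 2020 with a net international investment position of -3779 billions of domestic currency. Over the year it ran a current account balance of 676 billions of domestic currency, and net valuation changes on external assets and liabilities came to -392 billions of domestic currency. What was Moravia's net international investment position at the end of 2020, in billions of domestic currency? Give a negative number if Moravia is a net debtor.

Change in NIIP = current account + net valuation change = 676 + (-392) = 284
End-of-year NIIP = -3779 + 284 = -3495

-3495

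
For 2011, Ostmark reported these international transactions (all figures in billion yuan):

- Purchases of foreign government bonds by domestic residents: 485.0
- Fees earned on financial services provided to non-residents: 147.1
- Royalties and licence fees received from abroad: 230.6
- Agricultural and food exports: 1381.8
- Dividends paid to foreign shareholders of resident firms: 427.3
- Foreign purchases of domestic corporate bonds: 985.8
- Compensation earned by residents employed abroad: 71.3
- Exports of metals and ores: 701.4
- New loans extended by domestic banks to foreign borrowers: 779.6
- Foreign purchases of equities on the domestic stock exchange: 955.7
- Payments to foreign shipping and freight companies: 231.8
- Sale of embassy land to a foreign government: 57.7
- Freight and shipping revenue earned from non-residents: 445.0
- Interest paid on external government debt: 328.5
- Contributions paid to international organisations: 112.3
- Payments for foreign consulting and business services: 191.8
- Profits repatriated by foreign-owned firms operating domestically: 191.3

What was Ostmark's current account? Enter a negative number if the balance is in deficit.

Goods: 701.4 + 1381.8 = 2083.2
Services: 230.6 + 147.1 - 231.8 - 191.8 + 445.0 = 399.1
Primary income: -427.3 - 328.5 + 71.3 - 191.3 = -875.8
Secondary income: -112.3
Current account = 2083.2 + 399.1 + (-875.8) + (-112.3) = 1494.2
(Excluded from the current account — financial account: purchases of foreign government bonds by domestic residents 485.0, foreign purchases of domestic corporate bonds 985.8, new loans extended by domestic banks to foreign borrowers 779.6, foreign purchases of equities on the domestic stock exchange 955.7; capital account: sale of embassy land to a foreign government 57.7.)

1494.2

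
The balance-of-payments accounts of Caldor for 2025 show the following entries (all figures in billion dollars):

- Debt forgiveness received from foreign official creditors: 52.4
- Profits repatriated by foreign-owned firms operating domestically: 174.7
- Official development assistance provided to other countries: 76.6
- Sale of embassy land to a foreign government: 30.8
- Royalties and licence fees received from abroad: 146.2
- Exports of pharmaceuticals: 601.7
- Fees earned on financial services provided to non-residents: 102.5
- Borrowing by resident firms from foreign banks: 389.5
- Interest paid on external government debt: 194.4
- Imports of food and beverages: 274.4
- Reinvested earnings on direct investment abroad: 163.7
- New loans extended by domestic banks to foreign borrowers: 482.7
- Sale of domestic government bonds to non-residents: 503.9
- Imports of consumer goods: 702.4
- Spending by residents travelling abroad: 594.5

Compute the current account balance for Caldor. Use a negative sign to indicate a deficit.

-1002.9

Goods: -702.4 + 601.7 - 274.4 = -375.1
Services: 146.2 - 594.5 + 102.5 = -345.8
Primary income: 163.7 - 174.7 - 194.4 = -205.4
Secondary income: -76.6
Current account = (-375.1) + (-345.8) + (-205.4) + (-76.6) = -1002.9
(Excluded from the current account — capital account: debt forgiveness received from foreign official creditors 52.4, sale of embassy land to a foreign government 30.8; financial account: borrowing by resident firms from foreign banks 389.5, new loans extended by domestic banks to foreign borrowers 482.7, sale of domestic government bonds to non-residents 503.9.)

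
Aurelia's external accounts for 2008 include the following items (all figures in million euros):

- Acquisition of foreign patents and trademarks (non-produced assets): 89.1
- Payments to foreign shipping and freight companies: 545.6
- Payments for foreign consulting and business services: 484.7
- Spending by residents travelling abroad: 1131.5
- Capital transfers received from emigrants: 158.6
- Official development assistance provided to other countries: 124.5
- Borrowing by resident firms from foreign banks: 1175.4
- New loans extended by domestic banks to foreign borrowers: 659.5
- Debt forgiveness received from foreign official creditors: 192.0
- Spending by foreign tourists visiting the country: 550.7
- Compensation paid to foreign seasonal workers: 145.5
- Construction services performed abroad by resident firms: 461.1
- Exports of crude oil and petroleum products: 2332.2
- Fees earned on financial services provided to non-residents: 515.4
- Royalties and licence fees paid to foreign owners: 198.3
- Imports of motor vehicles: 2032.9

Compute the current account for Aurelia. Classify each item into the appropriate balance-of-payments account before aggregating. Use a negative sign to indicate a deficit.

Goods: -2032.9 + 2332.2 = 299.3
Services: -198.3 - 484.7 + 550.7 + 515.4 - 1131.5 + 461.1 - 545.6 = -832.9
Primary income: -145.5
Secondary income: -124.5
Current account = 299.3 + (-832.9) + (-145.5) + (-124.5) = -803.6
(Excluded from the current account — capital account: acquisition of foreign patents and trademarks (non-produced assets) 89.1, capital transfers received from emigrants 158.6, debt forgiveness received from foreign official creditors 192.0; financial account: borrowing by resident firms from foreign banks 1175.4, new loans extended by domestic banks to foreign borrowers 659.5.)

-803.6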